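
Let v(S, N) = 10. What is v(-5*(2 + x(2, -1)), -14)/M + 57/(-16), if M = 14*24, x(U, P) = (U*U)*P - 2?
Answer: -1187/336 ≈ -3.5327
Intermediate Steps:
x(U, P) = -2 + P*U² (x(U, P) = U²*P - 2 = P*U² - 2 = -2 + P*U²)
M = 336
v(-5*(2 + x(2, -1)), -14)/M + 57/(-16) = 10/336 + 57/(-16) = 10*(1/336) + 57*(-1/16) = 5/168 - 57/16 = -1187/336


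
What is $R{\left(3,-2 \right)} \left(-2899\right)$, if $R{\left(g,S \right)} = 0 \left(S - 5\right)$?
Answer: $0$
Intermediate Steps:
$R{\left(g,S \right)} = 0$ ($R{\left(g,S \right)} = 0 \left(-5 + S\right) = 0$)
$R{\left(3,-2 \right)} \left(-2899\right) = 0 \left(-2899\right) = 0$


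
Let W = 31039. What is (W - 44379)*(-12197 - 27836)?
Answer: 534040220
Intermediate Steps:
(W - 44379)*(-12197 - 27836) = (31039 - 44379)*(-12197 - 27836) = -13340*(-40033) = 534040220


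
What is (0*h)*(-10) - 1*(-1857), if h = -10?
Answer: 1857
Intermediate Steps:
(0*h)*(-10) - 1*(-1857) = (0*(-10))*(-10) - 1*(-1857) = 0*(-10) + 1857 = 0 + 1857 = 1857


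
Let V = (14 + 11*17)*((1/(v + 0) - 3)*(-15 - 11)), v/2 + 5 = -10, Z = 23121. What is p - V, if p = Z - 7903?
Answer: -3171/5 ≈ -634.20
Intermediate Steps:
v = -30 (v = -10 + 2*(-10) = -10 - 20 = -30)
p = 15218 (p = 23121 - 7903 = 15218)
V = 79261/5 (V = (14 + 11*17)*((1/(-30 + 0) - 3)*(-15 - 11)) = (14 + 187)*((1/(-30) - 3)*(-26)) = 201*((-1/30 - 3)*(-26)) = 201*(-91/30*(-26)) = 201*(1183/15) = 79261/5 ≈ 15852.)
p - V = 15218 - 1*79261/5 = 15218 - 79261/5 = -3171/5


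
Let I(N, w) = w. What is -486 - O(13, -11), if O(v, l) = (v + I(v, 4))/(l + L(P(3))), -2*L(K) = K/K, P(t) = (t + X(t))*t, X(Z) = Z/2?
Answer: -11144/23 ≈ -484.52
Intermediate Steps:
X(Z) = Z/2 (X(Z) = Z*(½) = Z/2)
P(t) = 3*t²/2 (P(t) = (t + t/2)*t = (3*t/2)*t = 3*t²/2)
L(K) = -½ (L(K) = -K/(2*K) = -½*1 = -½)
O(v, l) = (4 + v)/(-½ + l) (O(v, l) = (v + 4)/(l - ½) = (4 + v)/(-½ + l))
-486 - O(13, -11) = -486 - 2*(4 + 13)/(-1 + 2*(-11)) = -486 - 2*17/(-1 - 22) = -486 - 2*17/(-23) = -486 - 2*(-1)*17/23 = -486 - 1*(-34/23) = -486 + 34/23 = -11144/23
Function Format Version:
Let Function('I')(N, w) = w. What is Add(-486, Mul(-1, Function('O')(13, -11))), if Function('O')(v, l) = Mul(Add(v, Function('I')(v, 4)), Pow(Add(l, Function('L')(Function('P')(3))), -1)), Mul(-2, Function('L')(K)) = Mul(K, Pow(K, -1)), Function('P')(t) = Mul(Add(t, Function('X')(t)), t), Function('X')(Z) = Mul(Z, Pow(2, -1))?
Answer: Rational(-11144, 23) ≈ -484.52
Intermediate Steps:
Function('X')(Z) = Mul(Rational(1, 2), Z) (Function('X')(Z) = Mul(Z, Rational(1, 2)) = Mul(Rational(1, 2), Z))
Function('P')(t) = Mul(Rational(3, 2), Pow(t, 2)) (Function('P')(t) = Mul(Add(t, Mul(Rational(1, 2), t)), t) = Mul(Mul(Rational(3, 2), t), t) = Mul(Rational(3, 2), Pow(t, 2)))
Function('L')(K) = Rational(-1, 2) (Function('L')(K) = Mul(Rational(-1, 2), Mul(K, Pow(K, -1))) = Mul(Rational(-1, 2), 1) = Rational(-1, 2))
Function('O')(v, l) = Mul(Pow(Add(Rational(-1, 2), l), -1), Add(4, v)) (Function('O')(v, l) = Mul(Add(v, 4), Pow(Add(l, Rational(-1, 2)), -1)) = Mul(Add(4, v), Pow(Add(Rational(-1, 2), l), -1)) = Mul(Pow(Add(Rational(-1, 2), l), -1), Add(4, v)))
Add(-486, Mul(-1, Function('O')(13, -11))) = Add(-486, Mul(-1, Mul(2, Pow(Add(-1, Mul(2, -11)), -1), Add(4, 13)))) = Add(-486, Mul(-1, Mul(2, Pow(Add(-1, -22), -1), 17))) = Add(-486, Mul(-1, Mul(2, Pow(-23, -1), 17))) = Add(-486, Mul(-1, Mul(2, Rational(-1, 23), 17))) = Add(-486, Mul(-1, Rational(-34, 23))) = Add(-486, Rational(34, 23)) = Rational(-11144, 23)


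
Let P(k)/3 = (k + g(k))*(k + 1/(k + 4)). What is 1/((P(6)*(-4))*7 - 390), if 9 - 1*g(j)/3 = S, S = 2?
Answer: -5/71124 ≈ -7.0300e-5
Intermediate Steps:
g(j) = 21 (g(j) = 27 - 3*2 = 27 - 6 = 21)
P(k) = 3*(21 + k)*(k + 1/(4 + k)) (P(k) = 3*((k + 21)*(k + 1/(k + 4))) = 3*((21 + k)*(k + 1/(4 + k))) = 3*(21 + k)*(k + 1/(4 + k)))
1/((P(6)*(-4))*7 - 390) = 1/(((3*(21 + 6³ + 25*6² + 85*6)/(4 + 6))*(-4))*7 - 390) = 1/(((3*(21 + 216 + 25*36 + 510)/10)*(-4))*7 - 390) = 1/(((3*(⅒)*(21 + 216 + 900 + 510))*(-4))*7 - 390) = 1/(((3*(⅒)*1647)*(-4))*7 - 390) = 1/(((4941/10)*(-4))*7 - 390) = 1/(-9882/5*7 - 390) = 1/(-69174/5 - 390) = 1/(-71124/5) = -5/71124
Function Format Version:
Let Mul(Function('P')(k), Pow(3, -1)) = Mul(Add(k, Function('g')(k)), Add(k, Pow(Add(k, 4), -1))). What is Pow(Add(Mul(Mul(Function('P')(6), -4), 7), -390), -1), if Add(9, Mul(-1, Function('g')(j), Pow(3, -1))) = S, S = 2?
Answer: Rational(-5, 71124) ≈ -7.0300e-5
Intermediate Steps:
Function('g')(j) = 21 (Function('g')(j) = Add(27, Mul(-3, 2)) = Add(27, -6) = 21)
Function('P')(k) = Mul(3, Add(21, k), Add(k, Pow(Add(4, k), -1))) (Function('P')(k) = Mul(3, Mul(Add(k, 21), Add(k, Pow(Add(k, 4), -1)))) = Mul(3, Mul(Add(21, k), Add(k, Pow(Add(4, k), -1)))) = Mul(3, Add(21, k), Add(k, Pow(Add(4, k), -1))))
Pow(Add(Mul(Mul(Function('P')(6), -4), 7), -390), -1) = Pow(Add(Mul(Mul(Mul(3, Pow(Add(4, 6), -1), Add(21, Pow(6, 3), Mul(25, Pow(6, 2)), Mul(85, 6))), -4), 7), -390), -1) = Pow(Add(Mul(Mul(Mul(3, Pow(10, -1), Add(21, 216, Mul(25, 36), 510)), -4), 7), -390), -1) = Pow(Add(Mul(Mul(Mul(3, Rational(1, 10), Add(21, 216, 900, 510)), -4), 7), -390), -1) = Pow(Add(Mul(Mul(Mul(3, Rational(1, 10), 1647), -4), 7), -390), -1) = Pow(Add(Mul(Mul(Rational(4941, 10), -4), 7), -390), -1) = Pow(Add(Mul(Rational(-9882, 5), 7), -390), -1) = Pow(Add(Rational(-69174, 5), -390), -1) = Pow(Rational(-71124, 5), -1) = Rational(-5, 71124)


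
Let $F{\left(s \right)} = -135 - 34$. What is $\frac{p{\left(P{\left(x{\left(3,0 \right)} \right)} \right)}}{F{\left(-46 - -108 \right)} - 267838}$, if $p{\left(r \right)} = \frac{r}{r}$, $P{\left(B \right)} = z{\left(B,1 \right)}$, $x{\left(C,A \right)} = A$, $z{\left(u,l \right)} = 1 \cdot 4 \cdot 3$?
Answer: $- \frac{1}{268007} \approx -3.7312 \cdot 10^{-6}$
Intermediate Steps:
$z{\left(u,l \right)} = 12$ ($z{\left(u,l \right)} = 4 \cdot 3 = 12$)
$F{\left(s \right)} = -169$ ($F{\left(s \right)} = -135 - 34 = -169$)
$P{\left(B \right)} = 12$
$p{\left(r \right)} = 1$
$\frac{p{\left(P{\left(x{\left(3,0 \right)} \right)} \right)}}{F{\left(-46 - -108 \right)} - 267838} = 1 \frac{1}{-169 - 267838} = 1 \frac{1}{-268007} = 1 \left(- \frac{1}{268007}\right) = - \frac{1}{268007}$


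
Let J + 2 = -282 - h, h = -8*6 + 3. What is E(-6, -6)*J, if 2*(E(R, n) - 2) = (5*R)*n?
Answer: -21988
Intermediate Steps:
h = -45 (h = -48 + 3 = -45)
E(R, n) = 2 + 5*R*n/2 (E(R, n) = 2 + ((5*R)*n)/2 = 2 + (5*R*n)/2 = 2 + 5*R*n/2)
J = -239 (J = -2 + (-282 - 1*(-45)) = -2 + (-282 + 45) = -2 - 237 = -239)
E(-6, -6)*J = (2 + (5/2)*(-6)*(-6))*(-239) = (2 + 90)*(-239) = 92*(-239) = -21988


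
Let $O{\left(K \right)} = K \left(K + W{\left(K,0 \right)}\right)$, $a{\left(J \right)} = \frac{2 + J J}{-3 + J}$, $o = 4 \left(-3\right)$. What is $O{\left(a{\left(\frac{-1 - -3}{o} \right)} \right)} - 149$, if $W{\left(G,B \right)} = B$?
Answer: $- \frac{1931075}{12996} \approx -148.59$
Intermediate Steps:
$o = -12$
$a{\left(J \right)} = \frac{2 + J^{2}}{-3 + J}$
$O{\left(K \right)} = K^{2}$ ($O{\left(K \right)} = K \left(K + 0\right) = K K = K^{2}$)
$O{\left(a{\left(\frac{-1 - -3}{o} \right)} \right)} - 149 = \left(\frac{2 + \left(\frac{-1 - -3}{-12}\right)^{2}}{-3 + \frac{-1 - -3}{-12}}\right)^{2} - 149 = \left(\frac{2 + \left(\left(-1 + 3\right) \left(- \frac{1}{12}\right)\right)^{2}}{-3 + \left(-1 + 3\right) \left(- \frac{1}{12}\right)}\right)^{2} - 149 = \left(\frac{2 + \left(2 \left(- \frac{1}{12}\right)\right)^{2}}{-3 + 2 \left(- \frac{1}{12}\right)}\right)^{2} - 149 = \left(\frac{2 + \left(- \frac{1}{6}\right)^{2}}{-3 - \frac{1}{6}}\right)^{2} - 149 = \left(\frac{2 + \frac{1}{36}}{- \frac{19}{6}}\right)^{2} - 149 = \left(\left(- \frac{6}{19}\right) \frac{73}{36}\right)^{2} - 149 = \left(- \frac{73}{114}\right)^{2} - 149 = \frac{5329}{12996} - 149 = - \frac{1931075}{12996}$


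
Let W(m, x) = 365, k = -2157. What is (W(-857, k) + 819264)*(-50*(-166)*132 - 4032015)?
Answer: -2406770890035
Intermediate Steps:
(W(-857, k) + 819264)*(-50*(-166)*132 - 4032015) = (365 + 819264)*(-50*(-166)*132 - 4032015) = 819629*(8300*132 - 4032015) = 819629*(1095600 - 4032015) = 819629*(-2936415) = -2406770890035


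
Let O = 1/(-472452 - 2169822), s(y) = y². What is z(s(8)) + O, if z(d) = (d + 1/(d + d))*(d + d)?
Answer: 21648150881/2642274 ≈ 8193.0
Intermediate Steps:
O = -1/2642274 (O = 1/(-2642274) = -1/2642274 ≈ -3.7846e-7)
z(d) = 2*d*(d + 1/(2*d)) (z(d) = (d + 1/(2*d))*(2*d) = 2*d*(d + 1/(2*d)))
z(s(8)) + O = (1 + 2*(8²)²) - 1/2642274 = (1 + 2*64²) - 1/2642274 = (1 + 2*4096) - 1/2642274 = (1 + 8192) - 1/2642274 = 8193 - 1/2642274 = 21648150881/2642274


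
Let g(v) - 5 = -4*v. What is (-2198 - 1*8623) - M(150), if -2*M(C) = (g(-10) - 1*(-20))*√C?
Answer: -10821 + 325*√6/2 ≈ -10423.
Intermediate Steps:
g(v) = 5 - 4*v
M(C) = -65*√C/2 (M(C) = -((5 - 4*(-10)) - 1*(-20))*√C/2 = -((5 + 40) + 20)*√C/2 = -(45 + 20)*√C/2 = -65*√C/2)
(-2198 - 1*8623) - M(150) = (-2198 - 1*8623) - (-65)*√150/2 = (-2198 - 8623) - (-65)*5*√6/2 = -10821 - (-325)*√6/2 = -10821 + 325*√6/2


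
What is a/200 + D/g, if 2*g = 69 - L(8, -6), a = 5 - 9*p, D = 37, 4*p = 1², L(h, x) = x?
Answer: 2401/2400 ≈ 1.0004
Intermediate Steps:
p = ¼ (p = (¼)*1² = (¼)*1 = ¼ ≈ 0.25000)
a = 11/4 (a = 5 - 9*¼ = 5 - 9/4 = 11/4 ≈ 2.7500)
g = 75/2 (g = (69 - 1*(-6))/2 = (69 + 6)/2 = (½)*75 = 75/2 ≈ 37.500)
a/200 + D/g = (11/4)/200 + 37/(75/2) = (11/4)*(1/200) + 37*(2/75) = 11/800 + 74/75 = 2401/2400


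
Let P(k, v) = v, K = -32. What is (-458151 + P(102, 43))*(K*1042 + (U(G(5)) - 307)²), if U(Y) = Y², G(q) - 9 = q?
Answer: 9630804484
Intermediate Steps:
G(q) = 9 + q
(-458151 + P(102, 43))*(K*1042 + (U(G(5)) - 307)²) = (-458151 + 43)*(-32*1042 + ((9 + 5)² - 307)²) = -458108*(-33344 + (14² - 307)²) = -458108*(-33344 + (196 - 307)²) = -458108*(-33344 + (-111)²) = -458108*(-33344 + 12321) = -458108*(-21023) = 9630804484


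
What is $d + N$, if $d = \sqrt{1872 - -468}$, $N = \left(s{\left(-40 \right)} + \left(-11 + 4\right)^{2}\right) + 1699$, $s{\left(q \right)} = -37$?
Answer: $1711 + 6 \sqrt{65} \approx 1759.4$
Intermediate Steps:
$N = 1711$ ($N = \left(-37 + \left(-11 + 4\right)^{2}\right) + 1699 = \left(-37 + \left(-7\right)^{2}\right) + 1699 = \left(-37 + 49\right) + 1699 = 12 + 1699 = 1711$)
$d = 6 \sqrt{65}$ ($d = \sqrt{1872 + 468} = \sqrt{2340} = 6 \sqrt{65} \approx 48.374$)
$d + N = 6 \sqrt{65} + 1711 = 1711 + 6 \sqrt{65}$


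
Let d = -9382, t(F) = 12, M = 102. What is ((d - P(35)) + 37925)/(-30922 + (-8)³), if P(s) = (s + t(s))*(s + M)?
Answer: -3684/5239 ≈ -0.70319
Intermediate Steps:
P(s) = (12 + s)*(102 + s) (P(s) = (s + 12)*(s + 102) = (12 + s)*(102 + s))
((d - P(35)) + 37925)/(-30922 + (-8)³) = ((-9382 - (1224 + 35² + 114*35)) + 37925)/(-30922 + (-8)³) = ((-9382 - (1224 + 1225 + 3990)) + 37925)/(-30922 - 512) = ((-9382 - 1*6439) + 37925)/(-31434) = ((-9382 - 6439) + 37925)*(-1/31434) = (-15821 + 37925)*(-1/31434) = 22104*(-1/31434) = -3684/5239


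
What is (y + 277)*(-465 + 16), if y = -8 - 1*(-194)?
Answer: -207887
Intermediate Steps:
y = 186 (y = -8 + 194 = 186)
(y + 277)*(-465 + 16) = (186 + 277)*(-465 + 16) = 463*(-449) = -207887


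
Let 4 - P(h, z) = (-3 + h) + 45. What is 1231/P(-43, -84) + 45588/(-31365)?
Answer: 511765/2091 ≈ 244.75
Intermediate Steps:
P(h, z) = -38 - h (P(h, z) = 4 - ((-3 + h) + 45) = 4 - (42 + h) = 4 + (-42 - h) = -38 - h)
1231/P(-43, -84) + 45588/(-31365) = 1231/(-38 - 1*(-43)) + 45588/(-31365) = 1231/(-38 + 43) + 45588*(-1/31365) = 1231/5 - 15196/10455 = 511765/2091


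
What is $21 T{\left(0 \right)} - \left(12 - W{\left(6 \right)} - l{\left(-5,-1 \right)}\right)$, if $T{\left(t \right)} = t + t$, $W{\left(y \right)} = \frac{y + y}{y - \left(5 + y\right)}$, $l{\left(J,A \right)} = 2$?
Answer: $- \frac{62}{5} \approx -12.4$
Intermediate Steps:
$W{\left(y \right)} = - \frac{2 y}{5}$ ($W{\left(y \right)} = \frac{2 y}{-5} = 2 y \left(- \frac{1}{5}\right) = - \frac{2 y}{5}$)
$T{\left(t \right)} = 2 t$
$21 T{\left(0 \right)} - \left(12 - W{\left(6 \right)} - l{\left(-5,-1 \right)}\right) = 21 \cdot 2 \cdot 0 + \left(\left(\left(- \frac{2}{5}\right) 6 + 2\right) - 12\right) = 21 \cdot 0 + \left(\left(- \frac{12}{5} + 2\right) - 12\right) = 0 - \frac{62}{5} = - \frac{62}{5}$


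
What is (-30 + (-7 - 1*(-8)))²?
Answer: 841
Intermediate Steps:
(-30 + (-7 - 1*(-8)))² = (-30 + (-7 + 8))² = (-30 + 1)² = (-29)² = 841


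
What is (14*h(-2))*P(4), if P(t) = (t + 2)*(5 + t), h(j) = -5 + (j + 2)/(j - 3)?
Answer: -3780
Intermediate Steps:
h(j) = -5 + (2 + j)/(-3 + j)
P(t) = (2 + t)*(5 + t)
(14*h(-2))*P(4) = (14*((17 - 4*(-2))/(-3 - 2)))*(10 + 4² + 7*4) = (14*((17 + 8)/(-5)))*(10 + 16 + 28) = (14*(-⅕*25))*54 = (14*(-5))*54 = -70*54 = -3780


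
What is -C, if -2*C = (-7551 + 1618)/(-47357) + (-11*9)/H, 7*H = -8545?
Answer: 41757943/404665565 ≈ 0.10319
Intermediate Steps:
H = -8545/7 (H = (⅐)*(-8545) = -8545/7 ≈ -1220.7)
C = -41757943/404665565 (C = -((-7551 + 1618)/(-47357) + (-11*9)/(-8545/7))/2 = -(-5933*(-1/47357) - 99*(-7/8545))/2 = -(5933/47357 + 693/8545)/2 = -½*83515886/404665565 = -41757943/404665565 ≈ -0.10319)
-C = -1*(-41757943/404665565) = 41757943/404665565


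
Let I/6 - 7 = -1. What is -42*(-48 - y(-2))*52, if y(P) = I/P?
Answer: 65520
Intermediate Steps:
I = 36 (I = 42 + 6*(-1) = 42 - 6 = 36)
y(P) = 36/P
-42*(-48 - y(-2))*52 = -42*(-48 - 36/(-2))*52 = -42*(-48 - 36*(-1)/2)*52 = -42*(-48 - 1*(-18))*52 = -42*(-48 + 18)*52 = -42*(-30)*52 = 1260*52 = 65520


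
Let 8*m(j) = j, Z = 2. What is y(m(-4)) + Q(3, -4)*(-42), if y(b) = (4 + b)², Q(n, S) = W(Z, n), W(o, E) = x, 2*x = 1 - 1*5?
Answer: 385/4 ≈ 96.250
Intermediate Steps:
m(j) = j/8
x = -2 (x = (1 - 1*5)/2 = (1 - 5)/2 = (½)*(-4) = -2)
W(o, E) = -2
Q(n, S) = -2
y(m(-4)) + Q(3, -4)*(-42) = (4 + (⅛)*(-4))² - 2*(-42) = (4 - ½)² + 84 = (7/2)² + 84 = 49/4 + 84 = 385/4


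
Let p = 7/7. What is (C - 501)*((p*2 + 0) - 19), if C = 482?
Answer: 323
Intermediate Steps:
p = 1 (p = 7*(⅐) = 1)
(C - 501)*((p*2 + 0) - 19) = (482 - 501)*((1*2 + 0) - 19) = -19*((2 + 0) - 19) = -19*(2 - 19) = -19*(-17) = 323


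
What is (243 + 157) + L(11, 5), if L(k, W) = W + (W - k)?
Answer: 399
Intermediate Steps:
L(k, W) = -k + 2*W
(243 + 157) + L(11, 5) = (243 + 157) + (-1*11 + 2*5) = 400 + (-11 + 10) = 400 - 1 = 399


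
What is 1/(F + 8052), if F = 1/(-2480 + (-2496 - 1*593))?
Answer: 5569/44841587 ≈ 0.00012419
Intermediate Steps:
F = -1/5569 (F = 1/(-2480 + (-2496 - 593)) = 1/(-2480 - 3089) = 1/(-5569) = -1/5569 ≈ -0.00017957)
1/(F + 8052) = 1/(-1/5569 + 8052) = 1/(44841587/5569) = 5569/44841587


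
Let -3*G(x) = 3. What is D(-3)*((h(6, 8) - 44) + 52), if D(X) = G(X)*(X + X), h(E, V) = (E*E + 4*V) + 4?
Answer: 480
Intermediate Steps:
G(x) = -1 (G(x) = -⅓*3 = -1)
h(E, V) = 4 + E² + 4*V (h(E, V) = (E² + 4*V) + 4 = 4 + E² + 4*V)
D(X) = -2*X (D(X) = -(X + X) = -2*X)
D(-3)*((h(6, 8) - 44) + 52) = (-2*(-3))*(((4 + 6² + 4*8) - 44) + 52) = 6*(((4 + 36 + 32) - 44) + 52) = 6*((72 - 44) + 52) = 6*(28 + 52) = 6*80 = 480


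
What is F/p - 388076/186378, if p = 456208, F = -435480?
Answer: -16137954203/5314195914 ≈ -3.0368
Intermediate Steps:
F/p - 388076/186378 = -435480/456208 - 388076/186378 = -435480*1/456208 - 388076*1/186378 = -54435/57026 - 194038/93189 = -16137954203/5314195914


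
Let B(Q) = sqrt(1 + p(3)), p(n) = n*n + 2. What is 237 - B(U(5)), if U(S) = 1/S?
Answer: 237 - 2*sqrt(3) ≈ 233.54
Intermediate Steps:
p(n) = 2 + n**2 (p(n) = n**2 + 2 = 2 + n**2)
B(Q) = 2*sqrt(3) (B(Q) = sqrt(1 + (2 + 3**2)) = sqrt(1 + (2 + 9)) = sqrt(1 + 11) = sqrt(12) = 2*sqrt(3))
237 - B(U(5)) = 237 - 2*sqrt(3)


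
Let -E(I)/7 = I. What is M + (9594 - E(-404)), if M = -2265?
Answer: 4501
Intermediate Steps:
E(I) = -7*I
M + (9594 - E(-404)) = -2265 + (9594 - (-7)*(-404)) = -2265 + (9594 - 1*2828) = -2265 + (9594 - 2828) = -2265 + 6766 = 4501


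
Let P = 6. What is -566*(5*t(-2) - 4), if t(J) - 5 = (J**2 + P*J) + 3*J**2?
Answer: -23206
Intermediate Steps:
t(J) = 5 + 4*J**2 + 6*J (t(J) = 5 + ((J**2 + 6*J) + 3*J**2) = 5 + (4*J**2 + 6*J) = 5 + 4*J**2 + 6*J)
-566*(5*t(-2) - 4) = -566*(5*(5 + 4*(-2)**2 + 6*(-2)) - 4) = -566*(5*(5 + 4*4 - 12) - 4) = -566*(5*(5 + 16 - 12) - 4) = -566*(5*9 - 4) = -566*(45 - 4) = -566*41 = -23206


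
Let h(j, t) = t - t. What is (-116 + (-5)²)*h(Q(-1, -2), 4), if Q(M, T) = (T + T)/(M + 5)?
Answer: 0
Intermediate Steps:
Q(M, T) = 2*T/(5 + M) (Q(M, T) = (2*T)/(5 + M) = 2*T/(5 + M))
h(j, t) = 0
(-116 + (-5)²)*h(Q(-1, -2), 4) = (-116 + (-5)²)*0 = (-116 + 25)*0 = -91*0 = 0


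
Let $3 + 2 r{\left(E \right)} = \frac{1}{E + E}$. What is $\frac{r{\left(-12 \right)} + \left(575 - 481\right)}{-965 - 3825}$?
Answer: $- \frac{4439}{229920} \approx -0.019307$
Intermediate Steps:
$r{\left(E \right)} = - \frac{3}{2} + \frac{1}{4 E}$ ($r{\left(E \right)} = - \frac{3}{2} + \frac{1}{2 \left(E + E\right)} = - \frac{3}{2} + \frac{1}{2 \cdot 2 E} = - \frac{3}{2} + \frac{\frac{1}{2} \frac{1}{E}}{2} = - \frac{3}{2} + \frac{1}{4 E}$)
$\frac{r{\left(-12 \right)} + \left(575 - 481\right)}{-965 - 3825} = \frac{\frac{1 - -72}{4 \left(-12\right)} + \left(575 - 481\right)}{-965 - 3825} = \frac{\frac{1}{4} \left(- \frac{1}{12}\right) \left(1 + 72\right) + \left(575 - 481\right)}{-4790} = \left(\frac{1}{4} \left(- \frac{1}{12}\right) 73 + 94\right) \left(- \frac{1}{4790}\right) = \left(- \frac{73}{48} + 94\right) \left(- \frac{1}{4790}\right) = \frac{4439}{48} \left(- \frac{1}{4790}\right) = - \frac{4439}{229920}$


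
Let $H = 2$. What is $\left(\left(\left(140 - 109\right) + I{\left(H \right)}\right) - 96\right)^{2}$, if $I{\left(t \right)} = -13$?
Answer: $6084$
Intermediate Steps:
$\left(\left(\left(140 - 109\right) + I{\left(H \right)}\right) - 96\right)^{2} = \left(\left(\left(140 - 109\right) - 13\right) - 96\right)^{2} = \left(\left(31 - 13\right) - 96\right)^{2} = \left(18 - 96\right)^{2} = \left(-78\right)^{2} = 6084$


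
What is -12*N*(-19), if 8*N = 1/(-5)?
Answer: -57/10 ≈ -5.7000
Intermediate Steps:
N = -1/40 (N = (⅛)/(-5) = (⅛)*(-⅕) = -1/40 ≈ -0.025000)
-12*N*(-19) = -12*(-1/40)*(-19) = (3/10)*(-19) = -57/10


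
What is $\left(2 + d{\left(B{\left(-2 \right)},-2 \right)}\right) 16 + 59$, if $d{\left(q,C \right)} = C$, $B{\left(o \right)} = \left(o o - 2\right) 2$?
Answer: $59$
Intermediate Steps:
$B{\left(o \right)} = -4 + 2 o^{2}$ ($B{\left(o \right)} = \left(o^{2} - 2\right) 2 = \left(-2 + o^{2}\right) 2 = -4 + 2 o^{2}$)
$\left(2 + d{\left(B{\left(-2 \right)},-2 \right)}\right) 16 + 59 = \left(2 - 2\right) 16 + 59 = 0 \cdot 16 + 59 = 0 + 59 = 59$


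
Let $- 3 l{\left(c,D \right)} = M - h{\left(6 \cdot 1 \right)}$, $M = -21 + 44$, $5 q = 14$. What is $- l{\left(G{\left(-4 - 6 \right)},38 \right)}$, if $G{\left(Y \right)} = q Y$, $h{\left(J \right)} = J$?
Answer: $\frac{17}{3} \approx 5.6667$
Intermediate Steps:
$q = \frac{14}{5}$ ($q = \frac{1}{5} \cdot 14 = \frac{14}{5} \approx 2.8$)
$M = 23$
$G{\left(Y \right)} = \frac{14 Y}{5}$
$l{\left(c,D \right)} = - \frac{17}{3}$ ($l{\left(c,D \right)} = - \frac{23 - 6 \cdot 1}{3} = - \frac{23 - 6}{3} = \left(- \frac{1}{3}\right) 17 = - \frac{17}{3}$)
$- l{\left(G{\left(-4 - 6 \right)},38 \right)} = \left(-1\right) \left(- \frac{17}{3}\right) = \frac{17}{3}$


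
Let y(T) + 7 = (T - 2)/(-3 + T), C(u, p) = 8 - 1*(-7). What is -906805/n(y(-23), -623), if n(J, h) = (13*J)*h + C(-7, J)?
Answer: -1813610/97841 ≈ -18.536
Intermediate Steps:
C(u, p) = 15 (C(u, p) = 8 + 7 = 15)
y(T) = -7 + (-2 + T)/(-3 + T) (y(T) = -7 + (T - 2)/(-3 + T) = -7 + (-2 + T)/(-3 + T))
n(J, h) = 15 + 13*J*h (n(J, h) = (13*J)*h + 15 = 13*J*h + 15 = 15 + 13*J*h)
-906805/n(y(-23), -623) = -906805/(15 + 13*((19 - 6*(-23))/(-3 - 23))*(-623)) = -906805/(15 + 13*((19 + 138)/(-26))*(-623)) = -906805/(15 + 13*(-1/26*157)*(-623)) = -906805/(15 + 13*(-157/26)*(-623)) = -906805/(15 + 97811/2) = -906805/97841/2 = -906805*2/97841 = -1813610/97841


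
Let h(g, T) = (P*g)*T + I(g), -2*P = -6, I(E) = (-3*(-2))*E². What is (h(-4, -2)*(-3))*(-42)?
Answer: 15120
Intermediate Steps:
I(E) = 6*E²
P = 3 (P = -½*(-6) = 3)
h(g, T) = 6*g² + 3*T*g (h(g, T) = (3*g)*T + 6*g² = 3*T*g + 6*g² = 6*g² + 3*T*g)
(h(-4, -2)*(-3))*(-42) = ((3*(-4)*(-2 + 2*(-4)))*(-3))*(-42) = ((3*(-4)*(-2 - 8))*(-3))*(-42) = ((3*(-4)*(-10))*(-3))*(-42) = (120*(-3))*(-42) = -360*(-42) = 15120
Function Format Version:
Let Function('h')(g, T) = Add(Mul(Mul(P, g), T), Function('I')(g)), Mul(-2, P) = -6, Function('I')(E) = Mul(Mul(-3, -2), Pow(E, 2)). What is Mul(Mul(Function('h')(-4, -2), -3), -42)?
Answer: 15120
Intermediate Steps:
Function('I')(E) = Mul(6, Pow(E, 2))
P = 3 (P = Mul(Rational(-1, 2), -6) = 3)
Function('h')(g, T) = Add(Mul(6, Pow(g, 2)), Mul(3, T, g)) (Function('h')(g, T) = Add(Mul(Mul(3, g), T), Mul(6, Pow(g, 2))) = Add(Mul(3, T, g), Mul(6, Pow(g, 2))) = Add(Mul(6, Pow(g, 2)), Mul(3, T, g)))
Mul(Mul(Function('h')(-4, -2), -3), -42) = Mul(Mul(Mul(3, -4, Add(-2, Mul(2, -4))), -3), -42) = Mul(Mul(Mul(3, -4, Add(-2, -8)), -3), -42) = Mul(Mul(Mul(3, -4, -10), -3), -42) = Mul(Mul(120, -3), -42) = Mul(-360, -42) = 15120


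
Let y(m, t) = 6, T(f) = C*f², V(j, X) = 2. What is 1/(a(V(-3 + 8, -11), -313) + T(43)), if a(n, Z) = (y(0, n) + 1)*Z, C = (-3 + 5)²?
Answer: 1/5205 ≈ 0.00019212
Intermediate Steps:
C = 4 (C = 2² = 4)
T(f) = 4*f²
a(n, Z) = 7*Z (a(n, Z) = (6 + 1)*Z = 7*Z)
1/(a(V(-3 + 8, -11), -313) + T(43)) = 1/(7*(-313) + 4*43²) = 1/(-2191 + 4*1849) = 1/(-2191 + 7396) = 1/5205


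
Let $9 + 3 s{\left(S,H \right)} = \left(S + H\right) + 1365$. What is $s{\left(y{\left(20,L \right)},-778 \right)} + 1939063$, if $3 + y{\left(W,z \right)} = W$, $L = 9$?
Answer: $\frac{5817784}{3} \approx 1.9393 \cdot 10^{6}$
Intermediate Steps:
$y{\left(W,z \right)} = -3 + W$
$s{\left(S,H \right)} = 452 + \frac{H}{3} + \frac{S}{3}$ ($s{\left(S,H \right)} = -3 + \frac{\left(S + H\right) + 1365}{3} = -3 + \frac{\left(H + S\right) + 1365}{3} = -3 + \frac{1365 + H + S}{3} = -3 + \left(455 + \frac{H}{3} + \frac{S}{3}\right) = 452 + \frac{H}{3} + \frac{S}{3}$)
$s{\left(y{\left(20,L \right)},-778 \right)} + 1939063 = \left(452 + \frac{1}{3} \left(-778\right) + \frac{-3 + 20}{3}\right) + 1939063 = \left(452 - \frac{778}{3} + \frac{1}{3} \cdot 17\right) + 1939063 = \left(452 - \frac{778}{3} + \frac{17}{3}\right) + 1939063 = \frac{595}{3} + 1939063 = \frac{5817784}{3}$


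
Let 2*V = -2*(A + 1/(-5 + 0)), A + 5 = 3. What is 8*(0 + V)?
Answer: 88/5 ≈ 17.600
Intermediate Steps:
A = -2 (A = -5 + 3 = -2)
V = 11/5 (V = (-2*(-2 + 1/(-5 + 0)))/2 = (-2*(-2 + 1/(-5)))/2 = (-2*(-2 - 1/5))/2 = (-2*(-11/5))/2 = (1/2)*(22/5) = 11/5 ≈ 2.2000)
8*(0 + V) = 8*(0 + 11/5) = 8*(11/5) = 88/5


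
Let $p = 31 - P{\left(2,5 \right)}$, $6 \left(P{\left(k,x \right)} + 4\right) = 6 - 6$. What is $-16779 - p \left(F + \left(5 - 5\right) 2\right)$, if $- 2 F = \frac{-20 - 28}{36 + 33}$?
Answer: $- \frac{386197}{23} \approx -16791.0$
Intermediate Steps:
$P{\left(k,x \right)} = -4$ ($P{\left(k,x \right)} = -4 + \frac{6 - 6}{6} = -4 + \frac{1}{6} \cdot 0 = -4 + 0 = -4$)
$p = 35$ ($p = 31 - -4 = 31 + 4 = 35$)
$F = \frac{8}{23}$ ($F = - \frac{\left(-20 - 28\right) \frac{1}{36 + 33}}{2} = - \frac{\left(-48\right) \frac{1}{69}}{2} = \left(- \frac{1}{2}\right) \left(- \frac{16}{23}\right) = \frac{8}{23} \approx 0.34783$)
$-16779 - p \left(F + \left(5 - 5\right) 2\right) = -16779 - 35 \left(\frac{8}{23} + \left(5 - 5\right) 2\right) = -16779 - 35 \left(\frac{8}{23} + 0 \cdot 2\right) = -16779 - 35 \left(\frac{8}{23} + 0\right) = -16779 - 35 \cdot \frac{8}{23} = -16779 - \frac{280}{23} = - \frac{386197}{23}$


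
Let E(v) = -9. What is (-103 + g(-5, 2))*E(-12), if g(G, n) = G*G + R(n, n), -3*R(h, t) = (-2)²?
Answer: 714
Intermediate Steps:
R(h, t) = -4/3 (R(h, t) = -⅓*(-2)² = -⅓*4 = -4/3)
g(G, n) = -4/3 + G² (g(G, n) = G*G - 4/3 = G² - 4/3 = -4/3 + G²)
(-103 + g(-5, 2))*E(-12) = (-103 + (-4/3 + (-5)²))*(-9) = (-103 + (-4/3 + 25))*(-9) = (-103 + 71/3)*(-9) = -238/3*(-9) = 714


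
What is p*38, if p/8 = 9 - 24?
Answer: -4560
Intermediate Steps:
p = -120 (p = 8*(9 - 24) = 8*(-15) = -120)
p*38 = -120*38 = -4560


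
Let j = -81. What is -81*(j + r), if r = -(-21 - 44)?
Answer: 1296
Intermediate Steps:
r = 65 (r = -1*(-65) = 65)
-81*(j + r) = -81*(-81 + 65) = -81*(-16) = 1296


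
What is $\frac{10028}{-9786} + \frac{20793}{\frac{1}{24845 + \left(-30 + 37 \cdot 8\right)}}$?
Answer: $\frac{2554796876525}{4893} \approx 5.2213 \cdot 10^{8}$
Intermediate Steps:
$\frac{10028}{-9786} + \frac{20793}{\frac{1}{24845 + \left(-30 + 37 \cdot 8\right)}} = 10028 \left(- \frac{1}{9786}\right) + \frac{20793}{\frac{1}{24845 + \left(-30 + 296\right)}} = - \frac{5014}{4893} + \frac{20793}{\frac{1}{24845 + 266}} = - \frac{5014}{4893} + \frac{20793}{\frac{1}{25111}} = - \frac{5014}{4893} + 20793 \frac{1}{\frac{1}{25111}} = - \frac{5014}{4893} + 20793 \cdot 25111 = - \frac{5014}{4893} + 522133023 = \frac{2554796876525}{4893}$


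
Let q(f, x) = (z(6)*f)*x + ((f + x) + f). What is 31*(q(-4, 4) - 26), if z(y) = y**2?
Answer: -18786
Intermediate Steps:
q(f, x) = x + 2*f + 36*f*x (q(f, x) = (6**2*f)*x + ((f + x) + f) = (36*f)*x + (x + 2*f) = 36*f*x + (x + 2*f) = x + 2*f + 36*f*x)
31*(q(-4, 4) - 26) = 31*((4 + 2*(-4) + 36*(-4)*4) - 26) = 31*((4 - 8 - 576) - 26) = 31*(-580 - 26) = 31*(-606) = -18786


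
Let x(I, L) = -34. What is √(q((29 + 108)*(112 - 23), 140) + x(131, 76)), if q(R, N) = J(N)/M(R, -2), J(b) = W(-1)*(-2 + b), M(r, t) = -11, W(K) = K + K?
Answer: 7*I*√22/11 ≈ 2.9848*I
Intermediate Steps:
W(K) = 2*K
J(b) = 4 - 2*b (J(b) = (2*(-1))*(-2 + b) = -2*(-2 + b) = 4 - 2*b)
q(R, N) = -4/11 + 2*N/11 (q(R, N) = (4 - 2*N)/(-11) = (4 - 2*N)*(-1/11) = -4/11 + 2*N/11)
√(q((29 + 108)*(112 - 23), 140) + x(131, 76)) = √((-4/11 + (2/11)*140) - 34) = √((-4/11 + 280/11) - 34) = √(276/11 - 34) = √(-98/11) = 7*I*√22/11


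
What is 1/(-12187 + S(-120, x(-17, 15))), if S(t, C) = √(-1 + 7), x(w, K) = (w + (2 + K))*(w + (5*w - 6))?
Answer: -12187/148522963 - √6/148522963 ≈ -8.2071e-5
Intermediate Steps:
x(w, K) = (-6 + 6*w)*(2 + K + w) (x(w, K) = (2 + K + w)*(w + (-6 + 5*w)) = (2 + K + w)*(-6 + 6*w) = (-6 + 6*w)*(2 + K + w))
S(t, C) = √6
1/(-12187 + S(-120, x(-17, 15))) = 1/(-12187 + √6)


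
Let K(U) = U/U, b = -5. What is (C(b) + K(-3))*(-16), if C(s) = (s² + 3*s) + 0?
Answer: -176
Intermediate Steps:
C(s) = s² + 3*s
K(U) = 1
(C(b) + K(-3))*(-16) = (-5*(3 - 5) + 1)*(-16) = (-5*(-2) + 1)*(-16) = (10 + 1)*(-16) = 11*(-16) = -176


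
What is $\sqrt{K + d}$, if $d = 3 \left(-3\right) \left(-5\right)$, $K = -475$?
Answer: $i \sqrt{430} \approx 20.736 i$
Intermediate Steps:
$d = 45$ ($d = \left(-9\right) \left(-5\right) = 45$)
$\sqrt{K + d} = \sqrt{-475 + 45} = \sqrt{-430} = i \sqrt{430}$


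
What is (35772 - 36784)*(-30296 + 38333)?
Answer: -8133444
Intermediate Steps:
(35772 - 36784)*(-30296 + 38333) = -1012*8037 = -8133444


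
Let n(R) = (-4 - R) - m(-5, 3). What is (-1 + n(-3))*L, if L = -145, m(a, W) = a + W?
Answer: 0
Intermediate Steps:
m(a, W) = W + a
n(R) = -2 - R (n(R) = (-4 - R) - (3 - 5) = (-4 - R) - 1*(-2) = (-4 - R) + 2 = -2 - R)
(-1 + n(-3))*L = (-1 + (-2 - 1*(-3)))*(-145) = (-1 + (-2 + 3))*(-145) = (-1 + 1)*(-145) = 0*(-145) = 0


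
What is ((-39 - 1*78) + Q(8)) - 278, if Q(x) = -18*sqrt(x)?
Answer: -395 - 36*sqrt(2) ≈ -445.91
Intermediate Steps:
((-39 - 1*78) + Q(8)) - 278 = ((-39 - 1*78) - 36*sqrt(2)) - 278 = ((-39 - 78) - 36*sqrt(2)) - 278 = (-117 - 36*sqrt(2)) - 278 = -395 - 36*sqrt(2)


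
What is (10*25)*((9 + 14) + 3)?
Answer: 6500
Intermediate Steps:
(10*25)*((9 + 14) + 3) = 250*(23 + 3) = 250*26 = 6500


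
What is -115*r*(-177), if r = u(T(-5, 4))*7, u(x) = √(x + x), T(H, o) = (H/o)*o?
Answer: 142485*I*√10 ≈ 4.5058e+5*I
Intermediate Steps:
T(H, o) = H (T(H, o) = (H/o)*o = H)
u(x) = √2*√x (u(x) = √(2*x) = √2*√x)
r = 7*I*√10 (r = (√2*√(-5))*7 = (√2*(I*√5))*7 = (I*√10)*7 = 7*I*√10 ≈ 22.136*I)
-115*r*(-177) = -805*I*√10*(-177) = 142485*I*√10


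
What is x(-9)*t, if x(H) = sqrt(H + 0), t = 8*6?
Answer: 144*I ≈ 144.0*I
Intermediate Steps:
t = 48
x(H) = sqrt(H)
x(-9)*t = sqrt(-9)*48 = (3*I)*48 = 144*I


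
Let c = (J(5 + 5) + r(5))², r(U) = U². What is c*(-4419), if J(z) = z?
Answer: -5413275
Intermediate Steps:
c = 1225 (c = ((5 + 5) + 5²)² = (10 + 25)² = 35² = 1225)
c*(-4419) = 1225*(-4419) = -5413275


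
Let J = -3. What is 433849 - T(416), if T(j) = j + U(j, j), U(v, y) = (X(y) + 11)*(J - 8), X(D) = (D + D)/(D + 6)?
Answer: 91484470/211 ≈ 4.3358e+5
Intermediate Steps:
X(D) = 2*D/(6 + D) (X(D) = (2*D)/(6 + D) = 2*D/(6 + D))
U(v, y) = -121 - 22*y/(6 + y) (U(v, y) = (2*y/(6 + y) + 11)*(-3 - 8) = (11 + 2*y/(6 + y))*(-11) = -121 - 22*y/(6 + y))
T(j) = j + 11*(-66 - 13*j)/(6 + j)
433849 - T(416) = 433849 - (-726 + 416**2 - 137*416)/(6 + 416) = 433849 - (-726 + 173056 - 56992)/422 = 433849 - 115338/422 = 433849 - 1*57669/211 = 433849 - 57669/211 = 91484470/211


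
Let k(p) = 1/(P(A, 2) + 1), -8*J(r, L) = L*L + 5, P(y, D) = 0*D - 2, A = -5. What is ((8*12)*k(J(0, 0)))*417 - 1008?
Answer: -41040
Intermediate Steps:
P(y, D) = -2 (P(y, D) = 0 - 2 = -2)
J(r, L) = -5/8 - L²/8 (J(r, L) = -(L*L + 5)/8 = -(L² + 5)/8 = -(5 + L²)/8 = -5/8 - L²/8)
k(p) = -1 (k(p) = 1/(-2 + 1) = 1/(-1) = -1)
((8*12)*k(J(0, 0)))*417 - 1008 = ((8*12)*(-1))*417 - 1008 = (96*(-1))*417 - 1008 = -96*417 - 1008 = -40032 - 1008 = -41040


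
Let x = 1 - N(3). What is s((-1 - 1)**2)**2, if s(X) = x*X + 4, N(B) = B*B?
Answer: 784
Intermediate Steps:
N(B) = B**2
x = -8 (x = 1 - 1*3**2 = 1 - 1*9 = 1 - 9 = -8)
s(X) = 4 - 8*X (s(X) = -8*X + 4 = 4 - 8*X)
s((-1 - 1)**2)**2 = (4 - 8*(-1 - 1)**2)**2 = (4 - 8*(-2)**2)**2 = (4 - 8*4)**2 = (4 - 32)**2 = (-28)**2 = 784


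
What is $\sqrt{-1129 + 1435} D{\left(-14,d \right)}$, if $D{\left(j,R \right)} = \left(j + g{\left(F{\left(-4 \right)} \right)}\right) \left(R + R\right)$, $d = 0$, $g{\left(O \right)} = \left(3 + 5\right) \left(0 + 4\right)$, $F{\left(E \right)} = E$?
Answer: $0$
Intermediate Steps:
$g{\left(O \right)} = 32$ ($g{\left(O \right)} = 8 \cdot 4 = 32$)
$D{\left(j,R \right)} = 2 R \left(32 + j\right)$ ($D{\left(j,R \right)} = \left(j + 32\right) \left(R + R\right) = \left(32 + j\right) 2 R = 2 R \left(32 + j\right)$)
$\sqrt{-1129 + 1435} D{\left(-14,d \right)} = \sqrt{-1129 + 1435} \cdot 2 \cdot 0 \left(32 - 14\right) = \sqrt{306} \cdot 2 \cdot 0 \cdot 18 = 3 \sqrt{34} \cdot 0 = 0$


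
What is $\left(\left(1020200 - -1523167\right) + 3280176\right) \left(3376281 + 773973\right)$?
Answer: $24169182629922$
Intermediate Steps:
$\left(\left(1020200 - -1523167\right) + 3280176\right) \left(3376281 + 773973\right) = \left(\left(1020200 + 1523167\right) + 3280176\right) 4150254 = \left(2543367 + 3280176\right) 4150254 = 5823543 \cdot 4150254 = 24169182629922$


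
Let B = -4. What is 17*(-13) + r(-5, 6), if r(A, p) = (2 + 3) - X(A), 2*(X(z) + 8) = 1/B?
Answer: -1663/8 ≈ -207.88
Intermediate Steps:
X(z) = -65/8 (X(z) = -8 + (½)/(-4) = -8 + (½)*(-¼) = -8 - ⅛ = -65/8)
r(A, p) = 105/8 (r(A, p) = (2 + 3) - 1*(-65/8) = 5 + 65/8 = 105/8)
17*(-13) + r(-5, 6) = 17*(-13) + 105/8 = -221 + 105/8 = -1663/8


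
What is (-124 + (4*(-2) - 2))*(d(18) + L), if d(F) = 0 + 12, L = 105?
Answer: -15678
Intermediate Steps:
d(F) = 12
(-124 + (4*(-2) - 2))*(d(18) + L) = (-124 + (4*(-2) - 2))*(12 + 105) = (-124 + (-8 - 2))*117 = (-124 - 10)*117 = -134*117 = -15678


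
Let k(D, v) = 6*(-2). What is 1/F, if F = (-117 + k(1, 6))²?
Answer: 1/16641 ≈ 6.0093e-5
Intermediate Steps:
k(D, v) = -12
F = 16641 (F = (-117 - 12)² = (-129)² = 16641)
1/F = 1/16641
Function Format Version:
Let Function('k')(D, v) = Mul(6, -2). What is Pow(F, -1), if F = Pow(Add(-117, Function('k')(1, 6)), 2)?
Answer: Rational(1, 16641) ≈ 6.0093e-5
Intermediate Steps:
Function('k')(D, v) = -12
F = 16641 (F = Pow(Add(-117, -12), 2) = Pow(-129, 2) = 16641)
Pow(F, -1) = Pow(16641, -1) = Rational(1, 16641)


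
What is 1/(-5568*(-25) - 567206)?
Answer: -1/428006 ≈ -2.3364e-6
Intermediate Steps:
1/(-5568*(-25) - 567206) = 1/(139200 - 567206) = 1/(-428006) = -1/428006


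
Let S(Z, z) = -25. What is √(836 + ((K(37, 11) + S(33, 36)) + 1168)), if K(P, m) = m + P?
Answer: √2027 ≈ 45.022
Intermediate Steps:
K(P, m) = P + m
√(836 + ((K(37, 11) + S(33, 36)) + 1168)) = √(836 + (((37 + 11) - 25) + 1168)) = √(836 + ((48 - 25) + 1168)) = √(836 + (23 + 1168)) = √(836 + 1191) = √2027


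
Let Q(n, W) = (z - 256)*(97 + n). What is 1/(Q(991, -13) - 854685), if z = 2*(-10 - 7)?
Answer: -1/1170205 ≈ -8.5455e-7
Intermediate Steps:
z = -34 (z = 2*(-17) = -34)
Q(n, W) = -28130 - 290*n (Q(n, W) = (-34 - 256)*(97 + n) = -290*(97 + n) = -28130 - 290*n)
1/(Q(991, -13) - 854685) = 1/((-28130 - 290*991) - 854685) = 1/((-28130 - 287390) - 854685) = 1/(-315520 - 854685) = 1/(-1170205) = -1/1170205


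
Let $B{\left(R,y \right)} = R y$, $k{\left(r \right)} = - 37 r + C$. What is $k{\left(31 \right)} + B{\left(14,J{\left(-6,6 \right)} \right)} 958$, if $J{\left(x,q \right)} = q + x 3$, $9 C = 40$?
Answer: $- \frac{1458779}{9} \approx -1.6209 \cdot 10^{5}$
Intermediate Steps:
$C = \frac{40}{9}$ ($C = \frac{1}{9} \cdot 40 = \frac{40}{9} \approx 4.4444$)
$J{\left(x,q \right)} = q + 3 x$
$k{\left(r \right)} = \frac{40}{9} - 37 r$ ($k{\left(r \right)} = - 37 r + \frac{40}{9} = \frac{40}{9} - 37 r$)
$k{\left(31 \right)} + B{\left(14,J{\left(-6,6 \right)} \right)} 958 = \left(\frac{40}{9} - 1147\right) + 14 \left(6 + 3 \left(-6\right)\right) 958 = \left(\frac{40}{9} - 1147\right) + 14 \left(6 - 18\right) 958 = - \frac{10283}{9} + 14 \left(-12\right) 958 = - \frac{10283}{9} - 160944 = - \frac{1458779}{9}$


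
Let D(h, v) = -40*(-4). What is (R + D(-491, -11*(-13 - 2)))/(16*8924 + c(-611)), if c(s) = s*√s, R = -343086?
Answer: -48964345984/20615369787 - 209527786*I*√611/20615369787 ≈ -2.3751 - 0.25123*I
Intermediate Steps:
D(h, v) = 160
c(s) = s^(3/2)
(R + D(-491, -11*(-13 - 2)))/(16*8924 + c(-611)) = (-343086 + 160)/(16*8924 + (-611)^(3/2)) = -342926/(142784 - 611*I*√611)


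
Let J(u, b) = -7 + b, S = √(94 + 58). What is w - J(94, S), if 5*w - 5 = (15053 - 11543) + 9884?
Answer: 13434/5 - 2*√38 ≈ 2674.5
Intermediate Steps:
S = 2*√38 (S = √152 = 2*√38 ≈ 12.329)
w = 13399/5 (w = 1 + ((15053 - 11543) + 9884)/5 = 1 + (3510 + 9884)/5 = 1 + (⅕)*13394 = 1 + 13394/5 = 13399/5 ≈ 2679.8)
w - J(94, S) = 13399/5 - (-7 + 2*√38) = 13399/5 + (7 - 2*√38) = 13434/5 - 2*√38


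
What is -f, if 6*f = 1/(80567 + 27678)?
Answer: -1/649470 ≈ -1.5397e-6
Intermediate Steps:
f = 1/649470 (f = 1/(6*(80567 + 27678)) = (1/6)/108245 = (1/6)*(1/108245) = 1/649470 ≈ 1.5397e-6)
-f = -1*1/649470 = -1/649470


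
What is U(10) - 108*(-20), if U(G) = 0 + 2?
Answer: 2162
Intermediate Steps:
U(G) = 2
U(10) - 108*(-20) = 2 - 108*(-20) = 2 + 2160 = 2162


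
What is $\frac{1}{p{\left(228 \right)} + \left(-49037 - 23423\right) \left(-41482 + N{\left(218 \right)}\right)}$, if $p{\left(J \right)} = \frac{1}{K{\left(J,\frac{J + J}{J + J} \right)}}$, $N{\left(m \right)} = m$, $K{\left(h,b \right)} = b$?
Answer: $\frac{1}{2989989441} \approx 3.3445 \cdot 10^{-10}$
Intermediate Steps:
$p{\left(J \right)} = 1$ ($p{\left(J \right)} = \frac{1}{\left(J + J\right) \frac{1}{J + J}} = \frac{1}{2 J \frac{1}{2 J}} = 1^{-1} = 1$)
$\frac{1}{p{\left(228 \right)} + \left(-49037 - 23423\right) \left(-41482 + N{\left(218 \right)}\right)} = \frac{1}{1 + \left(-49037 - 23423\right) \left(-41482 + 218\right)} = \frac{1}{1 - -2989989440} = \frac{1}{1 + 2989989440} = \frac{1}{2989989441}$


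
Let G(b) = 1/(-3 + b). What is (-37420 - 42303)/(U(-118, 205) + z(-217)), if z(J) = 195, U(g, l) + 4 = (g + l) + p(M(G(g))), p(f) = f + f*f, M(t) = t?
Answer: -1167224443/4070078 ≈ -286.78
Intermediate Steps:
p(f) = f + f²
U(g, l) = -4 + g + l + (1 + 1/(-3 + g))/(-3 + g) (U(g, l) = -4 + ((g + l) + (1 + 1/(-3 + g))/(-3 + g)) = -4 + (g + l + (1 + 1/(-3 + g))/(-3 + g)) = -4 + g + l + (1 + 1/(-3 + g))/(-3 + g))
(-37420 - 42303)/(U(-118, 205) + z(-217)) = (-37420 - 42303)/((-2 - 118 + (-3 - 118)²*(-4 - 118 + 205))/(-3 - 118)² + 195) = -79723/((-2 - 118 + (-121)²*83)/(-121)² + 195) = -79723/((-2 - 118 + 14641*83)/14641 + 195) = -79723/((-2 - 118 + 1215203)/14641 + 195) = -79723/((1/14641)*1215083 + 195) = -79723/(1215083/14641 + 195) = -79723/4070078/14641 = -79723*14641/4070078 = -1167224443/4070078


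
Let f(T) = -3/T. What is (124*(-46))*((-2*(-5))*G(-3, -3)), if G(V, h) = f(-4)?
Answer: -42780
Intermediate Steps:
G(V, h) = ¾ (G(V, h) = -3/(-4) = -3*(-¼) = ¾)
(124*(-46))*((-2*(-5))*G(-3, -3)) = (124*(-46))*(-2*(-5)*(¾)) = -57040*3/4 = -5704*15/2 = -42780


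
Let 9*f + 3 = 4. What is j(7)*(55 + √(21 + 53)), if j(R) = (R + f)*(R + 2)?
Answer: 3520 + 64*√74 ≈ 4070.5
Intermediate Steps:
f = ⅑ (f = -⅓ + (⅑)*4 = -⅓ + 4/9 = ⅑ ≈ 0.11111)
j(R) = (2 + R)*(⅑ + R) (j(R) = (R + ⅑)*(R + 2) = (⅑ + R)*(2 + R) = (2 + R)*(⅑ + R))
j(7)*(55 + √(21 + 53)) = (2/9 + 7² + (19/9)*7)*(55 + √(21 + 53)) = (2/9 + 49 + 133/9)*(55 + √74) = 64*(55 + √74) = 3520 + 64*√74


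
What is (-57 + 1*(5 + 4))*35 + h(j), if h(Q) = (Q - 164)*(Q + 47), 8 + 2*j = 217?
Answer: -42777/4 ≈ -10694.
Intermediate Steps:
j = 209/2 (j = -4 + (½)*217 = -4 + 217/2 = 209/2 ≈ 104.50)
h(Q) = (-164 + Q)*(47 + Q)
(-57 + 1*(5 + 4))*35 + h(j) = (-57 + 1*(5 + 4))*35 + (-7708 + (209/2)² - 117*209/2) = (-57 + 1*9)*35 + (-7708 + 43681/4 - 24453/2) = (-57 + 9)*35 - 36057/4 = -48*35 - 36057/4 = -1680 - 36057/4 = -42777/4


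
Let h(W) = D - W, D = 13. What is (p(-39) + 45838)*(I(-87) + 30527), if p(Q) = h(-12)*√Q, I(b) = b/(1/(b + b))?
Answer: 2093192270 + 1141625*I*√39 ≈ 2.0932e+9 + 7.1294e+6*I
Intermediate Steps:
h(W) = 13 - W
I(b) = 2*b² (I(b) = b/(1/(2*b)) = b/((1/(2*b))) = b*(2*b) = 2*b²)
p(Q) = 25*√Q (p(Q) = (13 - 1*(-12))*√Q = (13 + 12)*√Q = 25*√Q)
(p(-39) + 45838)*(I(-87) + 30527) = (25*√(-39) + 45838)*(2*(-87)² + 30527) = (25*(I*√39) + 45838)*(2*7569 + 30527) = (25*I*√39 + 45838)*(15138 + 30527) = (45838 + 25*I*√39)*45665 = 2093192270 + 1141625*I*√39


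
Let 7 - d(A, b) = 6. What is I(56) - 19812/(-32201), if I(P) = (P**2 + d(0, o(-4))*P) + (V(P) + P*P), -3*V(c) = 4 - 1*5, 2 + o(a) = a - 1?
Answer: 47030417/7431 ≈ 6328.9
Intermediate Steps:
o(a) = -3 + a (o(a) = -2 + (a - 1) = -2 + (-1 + a) = -3 + a)
d(A, b) = 1 (d(A, b) = 7 - 1*6 = 7 - 6 = 1)
V(c) = 1/3 (V(c) = -(4 - 1*5)/3 = -(4 - 5)/3 = -1/3*(-1) = 1/3)
I(P) = 1/3 + P + 2*P**2 (I(P) = (P**2 + 1*P) + (1/3 + P*P) = (P**2 + P) + (1/3 + P**2) = (P + P**2) + (1/3 + P**2) = 1/3 + P + 2*P**2)
I(56) - 19812/(-32201) = (1/3 + 56 + 2*56**2) - 19812/(-32201) = (1/3 + 56 + 2*3136) - 19812*(-1)/32201 = (1/3 + 56 + 6272) - 1*(-1524/2477) = 18985/3 + 1524/2477 = 47030417/7431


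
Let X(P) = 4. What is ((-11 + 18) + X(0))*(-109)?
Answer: -1199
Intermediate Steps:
((-11 + 18) + X(0))*(-109) = ((-11 + 18) + 4)*(-109) = (7 + 4)*(-109) = 11*(-109) = -1199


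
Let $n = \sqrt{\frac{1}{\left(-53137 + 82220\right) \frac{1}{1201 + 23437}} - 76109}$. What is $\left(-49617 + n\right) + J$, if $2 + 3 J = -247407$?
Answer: $- \frac{396260}{3} + \frac{i \sqrt{3991187643}}{229} \approx -1.3209 \cdot 10^{5} + 275.88 i$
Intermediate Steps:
$J = - \frac{247409}{3}$ ($J = - \frac{2}{3} + \frac{1}{3} \left(-247407\right) = - \frac{2}{3} - 82469 = - \frac{247409}{3} \approx -82470.0$)
$n = \frac{i \sqrt{3991187643}}{229}$ ($n = \sqrt{\frac{1}{29083 \cdot \frac{1}{24638}} - 76109} = \sqrt{\frac{1}{\frac{229}{194}} - 76109} = \sqrt{\frac{194}{229} - 76109} = \sqrt{- \frac{17428767}{229}} = \frac{i \sqrt{3991187643}}{229} \approx 275.88 i$)
$\left(-49617 + n\right) + J = \left(-49617 + \frac{i \sqrt{3991187643}}{229}\right) - \frac{247409}{3} = - \frac{396260}{3} + \frac{i \sqrt{3991187643}}{229}$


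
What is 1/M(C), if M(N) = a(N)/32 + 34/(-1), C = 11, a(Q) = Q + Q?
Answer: -16/533 ≈ -0.030019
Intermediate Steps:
a(Q) = 2*Q
M(N) = -34 + N/16 (M(N) = (2*N)/32 + 34/(-1) = (2*N)*(1/32) + 34*(-1) = N/16 - 34 = -34 + N/16)
1/M(C) = 1/(-34 + (1/16)*11) = 1/(-34 + 11/16) = 1/(-533/16) = -16/533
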